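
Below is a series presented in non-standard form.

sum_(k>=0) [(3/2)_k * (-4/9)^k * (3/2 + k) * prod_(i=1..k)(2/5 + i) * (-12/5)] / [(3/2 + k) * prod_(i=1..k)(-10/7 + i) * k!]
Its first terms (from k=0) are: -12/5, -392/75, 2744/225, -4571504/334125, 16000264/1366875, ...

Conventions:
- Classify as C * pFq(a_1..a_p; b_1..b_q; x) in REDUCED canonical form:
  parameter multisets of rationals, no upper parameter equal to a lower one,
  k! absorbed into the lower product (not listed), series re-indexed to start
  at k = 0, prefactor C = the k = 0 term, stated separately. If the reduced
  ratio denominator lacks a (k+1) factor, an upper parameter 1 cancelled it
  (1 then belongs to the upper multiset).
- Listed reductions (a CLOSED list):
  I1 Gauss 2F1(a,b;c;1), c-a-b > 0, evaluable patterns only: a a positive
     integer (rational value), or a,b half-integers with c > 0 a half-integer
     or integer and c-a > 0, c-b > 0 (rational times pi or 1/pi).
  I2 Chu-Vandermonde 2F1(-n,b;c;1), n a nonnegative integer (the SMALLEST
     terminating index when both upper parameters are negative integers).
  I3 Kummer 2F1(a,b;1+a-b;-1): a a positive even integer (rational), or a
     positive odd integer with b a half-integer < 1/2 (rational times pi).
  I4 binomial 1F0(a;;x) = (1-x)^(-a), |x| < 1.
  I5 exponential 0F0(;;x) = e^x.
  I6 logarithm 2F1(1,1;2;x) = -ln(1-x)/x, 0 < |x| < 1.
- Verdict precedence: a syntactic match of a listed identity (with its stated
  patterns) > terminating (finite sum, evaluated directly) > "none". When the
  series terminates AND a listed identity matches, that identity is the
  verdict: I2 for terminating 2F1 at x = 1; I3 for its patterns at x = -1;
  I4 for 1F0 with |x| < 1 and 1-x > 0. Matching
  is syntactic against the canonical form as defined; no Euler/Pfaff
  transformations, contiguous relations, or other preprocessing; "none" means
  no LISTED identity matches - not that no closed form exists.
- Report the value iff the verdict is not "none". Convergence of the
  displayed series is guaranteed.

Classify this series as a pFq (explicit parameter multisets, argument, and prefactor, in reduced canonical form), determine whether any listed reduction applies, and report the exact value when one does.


Structural cue: t_0 = -12/5 here, and the running product (C = -12/5) telescopes to a rising factorial.
Term ratio: r(k) = (-4/9) * (k+7/5) (k+3/2) / [(k-3/7) (k+1)] - rational; roots negated = parameters, x = (-4/9), C = -12/5.

Prefactor -12/5, argument -4/9: 2F1 with upper {7/5, 3/2} over lower {-3/7}. Verdict: no listed reduction: x = -4/9 and upper {7/5, 3/2} fail every I1-I6 pattern.


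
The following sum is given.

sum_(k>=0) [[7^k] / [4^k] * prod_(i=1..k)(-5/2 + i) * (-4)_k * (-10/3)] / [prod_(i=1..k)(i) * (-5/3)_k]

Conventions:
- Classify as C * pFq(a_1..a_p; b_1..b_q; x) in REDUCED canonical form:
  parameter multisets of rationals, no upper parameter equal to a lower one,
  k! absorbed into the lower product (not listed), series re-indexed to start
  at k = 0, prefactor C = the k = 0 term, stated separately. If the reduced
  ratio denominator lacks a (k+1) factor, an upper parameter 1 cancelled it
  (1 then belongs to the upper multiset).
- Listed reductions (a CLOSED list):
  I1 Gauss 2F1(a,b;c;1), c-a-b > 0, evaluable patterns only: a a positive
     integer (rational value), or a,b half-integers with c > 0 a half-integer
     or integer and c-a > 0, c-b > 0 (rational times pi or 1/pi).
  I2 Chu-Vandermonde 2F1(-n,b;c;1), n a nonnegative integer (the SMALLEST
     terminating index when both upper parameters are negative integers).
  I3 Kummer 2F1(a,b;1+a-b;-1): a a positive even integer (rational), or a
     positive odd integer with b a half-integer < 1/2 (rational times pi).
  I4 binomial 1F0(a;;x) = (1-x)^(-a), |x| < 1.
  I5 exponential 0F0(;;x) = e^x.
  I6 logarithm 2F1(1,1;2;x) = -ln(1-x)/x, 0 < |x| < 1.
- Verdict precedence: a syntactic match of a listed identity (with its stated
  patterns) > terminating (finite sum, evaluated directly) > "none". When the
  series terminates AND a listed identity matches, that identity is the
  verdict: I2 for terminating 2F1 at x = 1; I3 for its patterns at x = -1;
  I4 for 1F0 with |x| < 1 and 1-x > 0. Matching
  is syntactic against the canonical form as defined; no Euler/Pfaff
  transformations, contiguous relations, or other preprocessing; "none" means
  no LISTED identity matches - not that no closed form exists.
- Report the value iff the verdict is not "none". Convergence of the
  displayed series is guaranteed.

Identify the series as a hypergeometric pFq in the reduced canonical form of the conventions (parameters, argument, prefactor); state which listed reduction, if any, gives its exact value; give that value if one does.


At argument 7/4: a 2F1 with upper {-4, -3/2}, lower {-5/3}, scaled by C = -10/3. Verdict: terminating. (-4)_k vanishes past k = 4, leaving a 5-term sum, computed directly. Value: 642119/49152.

Key step: x = (7/4) and the running product (C = -10/3, x = 7/4) telescopes to a rising factorial.
Consecutive-term ratio: r(k) = (7/4) * (k-4) (k-3/2) / [(k-5/3) (k+1)] - rational in k. x = (7/4); t_0 = -10/3; negate the roots.


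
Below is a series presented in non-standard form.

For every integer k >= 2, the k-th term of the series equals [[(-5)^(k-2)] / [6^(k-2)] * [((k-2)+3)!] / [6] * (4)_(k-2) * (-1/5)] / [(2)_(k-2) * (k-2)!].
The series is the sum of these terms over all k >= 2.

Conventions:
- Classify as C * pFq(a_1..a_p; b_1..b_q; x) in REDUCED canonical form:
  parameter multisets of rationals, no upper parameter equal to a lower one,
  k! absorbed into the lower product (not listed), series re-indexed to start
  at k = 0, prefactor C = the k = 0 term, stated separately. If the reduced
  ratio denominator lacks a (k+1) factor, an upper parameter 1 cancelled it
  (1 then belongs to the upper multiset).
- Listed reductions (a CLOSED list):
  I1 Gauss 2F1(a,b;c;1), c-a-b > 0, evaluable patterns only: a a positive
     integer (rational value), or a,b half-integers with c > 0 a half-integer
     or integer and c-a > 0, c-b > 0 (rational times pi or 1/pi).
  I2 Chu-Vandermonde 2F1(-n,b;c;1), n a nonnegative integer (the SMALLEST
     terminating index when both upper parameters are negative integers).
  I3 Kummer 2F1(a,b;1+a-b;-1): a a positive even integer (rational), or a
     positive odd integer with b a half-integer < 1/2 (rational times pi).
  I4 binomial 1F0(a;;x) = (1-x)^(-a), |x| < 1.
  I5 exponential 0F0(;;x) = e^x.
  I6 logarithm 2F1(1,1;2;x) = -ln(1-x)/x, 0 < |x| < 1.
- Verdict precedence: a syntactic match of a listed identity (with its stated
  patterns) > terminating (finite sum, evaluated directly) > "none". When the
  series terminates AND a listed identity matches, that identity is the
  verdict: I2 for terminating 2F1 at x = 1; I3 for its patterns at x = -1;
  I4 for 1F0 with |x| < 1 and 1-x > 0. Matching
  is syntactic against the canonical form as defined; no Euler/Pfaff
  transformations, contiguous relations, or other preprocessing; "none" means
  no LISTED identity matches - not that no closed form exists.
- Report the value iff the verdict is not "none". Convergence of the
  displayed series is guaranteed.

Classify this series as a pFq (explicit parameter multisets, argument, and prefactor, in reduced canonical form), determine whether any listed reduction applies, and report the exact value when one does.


This is -1/5 * 2F1(4, 4; 2; -5/6) in reduced canonical form. Verdict: none here - no I1-I6 shape fits x = -5/6 with lower {2}.

The tell: x = (-5/6) and the two geometric factors (C = -1/5, x = -5/6) combine into one argument.
Term ratio: r(k) = (-5/6) * (k+4) (k+4) / [(k+2) (k+1)] - rational in k, leading ratio (-5/6); with t_0 = -1/5, classification follows.


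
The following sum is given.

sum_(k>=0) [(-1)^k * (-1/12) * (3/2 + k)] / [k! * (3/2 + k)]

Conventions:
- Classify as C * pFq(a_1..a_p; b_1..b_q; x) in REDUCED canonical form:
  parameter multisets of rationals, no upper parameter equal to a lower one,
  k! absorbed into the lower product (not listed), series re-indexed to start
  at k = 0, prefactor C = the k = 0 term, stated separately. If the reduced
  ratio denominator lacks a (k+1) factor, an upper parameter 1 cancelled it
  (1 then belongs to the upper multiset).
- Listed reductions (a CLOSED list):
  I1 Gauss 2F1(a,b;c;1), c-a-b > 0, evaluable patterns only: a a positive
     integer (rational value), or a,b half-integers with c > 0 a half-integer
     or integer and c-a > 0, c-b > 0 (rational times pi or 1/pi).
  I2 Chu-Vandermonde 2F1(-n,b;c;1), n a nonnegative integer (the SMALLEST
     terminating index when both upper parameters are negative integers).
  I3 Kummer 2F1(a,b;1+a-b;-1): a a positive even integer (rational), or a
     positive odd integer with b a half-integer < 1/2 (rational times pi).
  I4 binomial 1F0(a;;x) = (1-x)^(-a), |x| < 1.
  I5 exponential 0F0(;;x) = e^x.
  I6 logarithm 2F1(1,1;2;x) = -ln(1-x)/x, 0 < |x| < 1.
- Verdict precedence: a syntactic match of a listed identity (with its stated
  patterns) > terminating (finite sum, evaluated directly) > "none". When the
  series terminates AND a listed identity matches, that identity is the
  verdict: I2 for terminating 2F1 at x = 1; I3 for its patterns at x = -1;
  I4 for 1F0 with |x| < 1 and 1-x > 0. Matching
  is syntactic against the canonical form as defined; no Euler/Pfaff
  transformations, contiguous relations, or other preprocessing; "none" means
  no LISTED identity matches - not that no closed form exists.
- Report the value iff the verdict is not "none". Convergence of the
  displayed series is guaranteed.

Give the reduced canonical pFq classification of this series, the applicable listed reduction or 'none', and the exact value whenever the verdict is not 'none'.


Key observation: with t_0 = -1/12, k + 3/2 divides numerator and denominator alike; prefactor -1/12 after cancelling.
Ratio: r(k) = (-1) * 1 / [(k+1)] - poly over poly, x = (-1) from leading terms; C = -1/12 at k = 0.

Prefactor -1/12, argument -1: 0F0 with upper {-} over lower {-}. Verdict: the I5 exponential reduction fires (the 0F0 exponential series at x = -1). Value: (-1/12) * e^(-1).


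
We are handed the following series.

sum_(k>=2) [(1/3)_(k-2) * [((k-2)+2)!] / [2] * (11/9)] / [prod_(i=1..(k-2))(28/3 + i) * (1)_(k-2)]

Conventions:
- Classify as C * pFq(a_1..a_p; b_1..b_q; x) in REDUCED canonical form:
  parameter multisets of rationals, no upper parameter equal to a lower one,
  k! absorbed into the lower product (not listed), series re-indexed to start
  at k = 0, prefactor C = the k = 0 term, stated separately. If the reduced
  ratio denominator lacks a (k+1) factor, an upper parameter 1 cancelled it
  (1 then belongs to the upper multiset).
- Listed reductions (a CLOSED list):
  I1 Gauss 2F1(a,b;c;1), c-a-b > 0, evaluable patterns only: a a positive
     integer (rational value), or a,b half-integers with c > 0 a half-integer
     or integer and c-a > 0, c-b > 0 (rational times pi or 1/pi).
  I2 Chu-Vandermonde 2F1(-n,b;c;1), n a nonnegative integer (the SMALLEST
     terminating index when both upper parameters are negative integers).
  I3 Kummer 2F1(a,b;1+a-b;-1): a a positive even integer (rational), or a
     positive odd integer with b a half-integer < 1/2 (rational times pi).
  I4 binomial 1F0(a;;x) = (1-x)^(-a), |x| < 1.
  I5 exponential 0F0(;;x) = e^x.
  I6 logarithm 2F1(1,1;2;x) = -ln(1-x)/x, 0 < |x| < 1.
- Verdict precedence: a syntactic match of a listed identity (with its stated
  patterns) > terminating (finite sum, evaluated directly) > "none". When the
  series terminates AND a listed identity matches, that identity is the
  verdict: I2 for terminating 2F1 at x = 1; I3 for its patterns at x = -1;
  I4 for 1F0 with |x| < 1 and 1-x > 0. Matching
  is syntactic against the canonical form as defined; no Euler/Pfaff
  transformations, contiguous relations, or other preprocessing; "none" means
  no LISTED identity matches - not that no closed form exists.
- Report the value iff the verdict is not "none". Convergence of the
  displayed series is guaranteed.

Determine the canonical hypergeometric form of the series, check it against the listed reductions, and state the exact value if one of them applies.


Reduced: x = 1, 2F1, upper = {1/3, 3}, lower = {31/3}, C = 11/9. Verdict: Gauss's theorem (I1) fires (x = 1: the Gamma ratio telescopes since c-a-b = 7 > 0 and a = 3 in Z>0). Its exact value is 3025/2187.

Structural cue: from the first term 11/9: (1)_k (C = 11/9) is k! itself.
Consecutive-term ratio: r(k) = 1 * (k+1/3) (k+3) / [(k+31/3) (k+1)] - rational; roots negated = parameters, x = 1, C = 11/9.


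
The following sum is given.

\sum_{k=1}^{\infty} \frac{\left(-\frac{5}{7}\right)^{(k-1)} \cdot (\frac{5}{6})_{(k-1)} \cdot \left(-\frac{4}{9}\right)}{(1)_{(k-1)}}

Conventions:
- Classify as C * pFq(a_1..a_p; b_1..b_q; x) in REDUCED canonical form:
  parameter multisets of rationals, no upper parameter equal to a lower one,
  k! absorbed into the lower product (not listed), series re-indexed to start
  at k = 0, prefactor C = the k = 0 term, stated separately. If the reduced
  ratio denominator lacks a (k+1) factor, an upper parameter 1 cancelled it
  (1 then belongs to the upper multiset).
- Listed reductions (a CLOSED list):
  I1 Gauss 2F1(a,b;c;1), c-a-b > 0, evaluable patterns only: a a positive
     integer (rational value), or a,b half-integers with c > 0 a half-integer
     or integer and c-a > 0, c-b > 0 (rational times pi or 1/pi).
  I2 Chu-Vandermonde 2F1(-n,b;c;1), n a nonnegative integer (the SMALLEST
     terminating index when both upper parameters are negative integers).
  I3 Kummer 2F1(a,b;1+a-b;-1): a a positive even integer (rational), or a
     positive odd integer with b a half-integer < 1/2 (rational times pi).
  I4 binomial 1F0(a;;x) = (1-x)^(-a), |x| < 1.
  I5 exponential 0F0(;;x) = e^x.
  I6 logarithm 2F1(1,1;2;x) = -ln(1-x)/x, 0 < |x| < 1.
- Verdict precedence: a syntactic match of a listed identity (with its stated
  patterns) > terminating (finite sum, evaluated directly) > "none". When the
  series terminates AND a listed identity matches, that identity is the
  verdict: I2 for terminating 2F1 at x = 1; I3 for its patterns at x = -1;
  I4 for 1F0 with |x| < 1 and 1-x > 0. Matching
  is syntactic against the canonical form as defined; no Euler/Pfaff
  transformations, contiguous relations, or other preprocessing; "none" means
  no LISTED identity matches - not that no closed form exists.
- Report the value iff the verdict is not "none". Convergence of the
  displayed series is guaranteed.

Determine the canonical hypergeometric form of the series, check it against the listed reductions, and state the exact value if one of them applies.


Classification (C = -\frac{4}{9}): 1F0 with upper {\frac{5}{6}}, lower {-}, argument x = -\frac{5}{7}. Verdict: the I4 binomial reduction applies (the 1F0 binomial series: exponent -5/6, x = -\frac{5}{7}). Sum: \left(-\frac{4}{9}\right) \cdot \left(\frac{12}{7}\right)^{-\frac{5}{6}}.

Structural cue: t_0 being -\frac{4}{9}, (1)_k (C = -4/9, x = -5/7) is k! itself.
Term ratio: r(k) = -\frac{5}{7} * (k+\frac{5}{6}) / [(k+1)] - rational; roots negated = parameters, x = -\frac{5}{7}, C = -\frac{4}{9}.


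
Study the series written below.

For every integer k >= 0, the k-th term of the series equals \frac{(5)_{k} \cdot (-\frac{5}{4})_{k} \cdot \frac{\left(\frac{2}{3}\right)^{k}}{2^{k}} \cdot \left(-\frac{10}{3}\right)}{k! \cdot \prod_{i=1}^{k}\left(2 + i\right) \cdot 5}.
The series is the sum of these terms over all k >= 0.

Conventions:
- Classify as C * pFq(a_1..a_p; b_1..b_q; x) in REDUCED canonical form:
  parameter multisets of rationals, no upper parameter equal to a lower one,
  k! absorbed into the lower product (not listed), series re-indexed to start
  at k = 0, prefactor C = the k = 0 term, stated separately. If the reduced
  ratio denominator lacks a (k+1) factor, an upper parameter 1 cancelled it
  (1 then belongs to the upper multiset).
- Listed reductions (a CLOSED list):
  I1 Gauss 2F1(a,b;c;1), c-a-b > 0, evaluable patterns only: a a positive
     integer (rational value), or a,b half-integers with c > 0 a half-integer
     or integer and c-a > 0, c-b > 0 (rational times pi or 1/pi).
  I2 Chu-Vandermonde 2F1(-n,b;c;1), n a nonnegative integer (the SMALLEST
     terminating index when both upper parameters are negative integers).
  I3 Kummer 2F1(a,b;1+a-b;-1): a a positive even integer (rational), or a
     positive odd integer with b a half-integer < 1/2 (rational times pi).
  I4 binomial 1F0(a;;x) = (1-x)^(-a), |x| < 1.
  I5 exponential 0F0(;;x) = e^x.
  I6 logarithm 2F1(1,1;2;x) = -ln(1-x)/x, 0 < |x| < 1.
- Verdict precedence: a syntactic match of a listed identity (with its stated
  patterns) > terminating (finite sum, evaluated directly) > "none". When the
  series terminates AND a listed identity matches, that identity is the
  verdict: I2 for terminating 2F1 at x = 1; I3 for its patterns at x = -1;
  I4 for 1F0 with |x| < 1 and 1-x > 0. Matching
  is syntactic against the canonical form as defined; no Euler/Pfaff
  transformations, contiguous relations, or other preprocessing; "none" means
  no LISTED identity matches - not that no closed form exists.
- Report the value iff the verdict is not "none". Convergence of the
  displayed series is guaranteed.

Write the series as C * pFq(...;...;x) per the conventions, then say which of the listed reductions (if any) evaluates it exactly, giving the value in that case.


Key step: t_0 being -\frac{2}{3}, the lower running product (prefactor -2/3) is a rising factorial.
Consecutive-term ratio: r(k) = \frac{1}{3} * (k-\frac{5}{4}) (k+5) / [(k+3) (k+1)] - poly over poly, x = \frac{1}{3} from leading terms; C = -\frac{2}{3} at k = 0.

Classification (C = -\frac{2}{3}): 2F1 with upper {-\frac{5}{4}, 5}, lower {3}, argument x = \frac{1}{3}. Verdict: none. No listed pattern accepts 2F1(-\frac{5}{4}, 5; 3; \frac{1}{3}).


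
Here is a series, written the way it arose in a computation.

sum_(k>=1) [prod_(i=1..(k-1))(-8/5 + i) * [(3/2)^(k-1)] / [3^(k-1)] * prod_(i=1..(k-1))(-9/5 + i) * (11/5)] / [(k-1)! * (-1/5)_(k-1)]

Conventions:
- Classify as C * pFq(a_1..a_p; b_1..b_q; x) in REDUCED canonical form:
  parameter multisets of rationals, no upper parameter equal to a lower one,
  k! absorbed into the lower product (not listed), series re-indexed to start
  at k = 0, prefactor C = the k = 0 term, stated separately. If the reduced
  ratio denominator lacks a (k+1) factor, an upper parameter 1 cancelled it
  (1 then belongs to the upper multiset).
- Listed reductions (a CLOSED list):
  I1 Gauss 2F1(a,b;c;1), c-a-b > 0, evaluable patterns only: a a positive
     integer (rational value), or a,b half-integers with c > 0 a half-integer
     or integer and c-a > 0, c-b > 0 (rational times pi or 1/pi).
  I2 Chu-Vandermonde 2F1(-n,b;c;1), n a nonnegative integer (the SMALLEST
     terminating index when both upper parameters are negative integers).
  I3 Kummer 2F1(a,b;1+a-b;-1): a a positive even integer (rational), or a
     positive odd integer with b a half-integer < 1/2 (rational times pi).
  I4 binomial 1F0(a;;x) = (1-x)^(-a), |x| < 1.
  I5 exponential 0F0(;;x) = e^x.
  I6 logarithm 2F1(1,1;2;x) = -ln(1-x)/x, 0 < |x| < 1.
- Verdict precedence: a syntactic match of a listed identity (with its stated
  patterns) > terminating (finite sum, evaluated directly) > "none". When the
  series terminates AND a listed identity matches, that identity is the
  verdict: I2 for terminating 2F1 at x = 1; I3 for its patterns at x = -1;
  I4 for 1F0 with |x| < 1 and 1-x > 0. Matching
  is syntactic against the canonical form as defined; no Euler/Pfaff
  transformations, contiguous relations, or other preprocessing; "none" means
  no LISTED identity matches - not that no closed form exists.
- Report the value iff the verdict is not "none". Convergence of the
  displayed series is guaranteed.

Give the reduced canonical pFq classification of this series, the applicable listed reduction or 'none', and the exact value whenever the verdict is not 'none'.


With C = 11/5: the canonical form is 2F1(-4/5, -3/5; -1/5; 1/2). Verdict: none. Every listed pattern misses the 2F1 form at 1/2, upper {-4/5, -3/5}.

Key observation: x = (1/2) and the running product (C = 11/5, x = 1/2) telescopes to a rising factorial.
Term ratio: r(k) = (1/2) * (k-4/5) (k-3/5) / [(k-1/5) (k+1)] - rational in k. x = (1/2); t_0 = 11/5; negate the roots.


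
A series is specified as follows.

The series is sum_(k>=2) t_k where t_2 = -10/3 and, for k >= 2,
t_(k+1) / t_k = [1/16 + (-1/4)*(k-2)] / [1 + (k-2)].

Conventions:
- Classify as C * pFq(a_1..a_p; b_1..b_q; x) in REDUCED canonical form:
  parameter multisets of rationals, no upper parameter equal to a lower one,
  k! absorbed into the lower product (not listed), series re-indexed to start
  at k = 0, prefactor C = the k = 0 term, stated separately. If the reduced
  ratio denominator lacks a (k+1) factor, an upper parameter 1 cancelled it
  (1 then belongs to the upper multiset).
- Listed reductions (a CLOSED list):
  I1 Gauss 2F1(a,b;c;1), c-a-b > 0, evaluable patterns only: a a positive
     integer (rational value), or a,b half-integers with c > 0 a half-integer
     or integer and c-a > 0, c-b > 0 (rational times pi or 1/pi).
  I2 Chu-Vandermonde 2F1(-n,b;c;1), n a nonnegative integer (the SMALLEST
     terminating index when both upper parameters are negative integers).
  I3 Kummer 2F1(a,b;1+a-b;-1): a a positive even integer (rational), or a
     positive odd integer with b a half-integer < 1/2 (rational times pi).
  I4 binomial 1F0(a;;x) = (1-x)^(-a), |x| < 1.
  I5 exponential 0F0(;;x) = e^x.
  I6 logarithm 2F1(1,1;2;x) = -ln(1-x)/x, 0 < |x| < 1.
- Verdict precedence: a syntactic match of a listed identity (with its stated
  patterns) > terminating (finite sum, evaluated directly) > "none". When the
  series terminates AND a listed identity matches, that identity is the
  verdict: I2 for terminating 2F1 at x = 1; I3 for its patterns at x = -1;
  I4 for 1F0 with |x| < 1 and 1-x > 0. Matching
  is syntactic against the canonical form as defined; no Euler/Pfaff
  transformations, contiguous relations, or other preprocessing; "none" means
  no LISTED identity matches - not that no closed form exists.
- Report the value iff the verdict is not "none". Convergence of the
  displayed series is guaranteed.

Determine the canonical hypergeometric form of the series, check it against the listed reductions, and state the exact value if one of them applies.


Canonical form: C = -10/3 times 1F0 with upper {-1/4}, lower {-}, x = -1/4. Verdict: this is binomial (I4) (the 1F0 binomial series: exponent 1/4, x = -1/4). Value: (-10/3) * (5/4)^(1/4).

The tell: from the first term -10/3: factor the ratio over Q (C = -10/3, x = -1/4): negated roots = parameters.
Ratio: r(k) = (-1/4) * (k-1/4) / [(k+1)] ; factor over Q: parameters, x = (-1/4), and C = -10/3.


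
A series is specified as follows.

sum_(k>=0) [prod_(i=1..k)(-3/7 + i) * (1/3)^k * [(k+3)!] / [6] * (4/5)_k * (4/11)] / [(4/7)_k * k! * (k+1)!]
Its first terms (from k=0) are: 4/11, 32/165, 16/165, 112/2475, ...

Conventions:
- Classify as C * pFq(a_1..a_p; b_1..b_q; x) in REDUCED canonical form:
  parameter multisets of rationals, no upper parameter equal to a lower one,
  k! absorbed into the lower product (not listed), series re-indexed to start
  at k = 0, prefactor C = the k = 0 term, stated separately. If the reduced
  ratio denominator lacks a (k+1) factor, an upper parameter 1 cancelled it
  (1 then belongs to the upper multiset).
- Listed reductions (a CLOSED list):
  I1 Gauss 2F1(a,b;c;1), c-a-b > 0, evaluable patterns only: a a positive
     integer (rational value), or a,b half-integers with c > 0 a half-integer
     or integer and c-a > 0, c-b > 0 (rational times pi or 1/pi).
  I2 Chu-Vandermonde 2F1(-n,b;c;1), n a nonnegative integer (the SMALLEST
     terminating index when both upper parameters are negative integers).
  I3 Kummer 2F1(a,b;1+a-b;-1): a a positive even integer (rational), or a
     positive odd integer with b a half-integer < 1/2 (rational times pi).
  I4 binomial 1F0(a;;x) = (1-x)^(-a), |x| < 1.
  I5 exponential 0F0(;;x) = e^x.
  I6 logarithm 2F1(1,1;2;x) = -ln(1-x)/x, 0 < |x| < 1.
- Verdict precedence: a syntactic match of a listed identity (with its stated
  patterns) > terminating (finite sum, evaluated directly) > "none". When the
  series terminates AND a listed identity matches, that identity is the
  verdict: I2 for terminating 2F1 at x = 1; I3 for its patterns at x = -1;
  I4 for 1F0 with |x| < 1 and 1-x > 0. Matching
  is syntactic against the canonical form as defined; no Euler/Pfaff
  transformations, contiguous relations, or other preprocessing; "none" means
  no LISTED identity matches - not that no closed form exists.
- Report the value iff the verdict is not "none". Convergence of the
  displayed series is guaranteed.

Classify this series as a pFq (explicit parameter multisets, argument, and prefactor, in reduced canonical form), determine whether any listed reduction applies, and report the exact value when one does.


Canonical form: C = 4/11 times 2F1 with upper {4/5, 4}, lower {2}, x = 1/3. Verdict: none - this 2F1 at x = 1/3 matches no listed pattern, and upper {4/5, 4} holds no stopper.

First insight: x = (1/3) and the parameter 4/7 appears in both the upper and lower lists and cancels.
Adjacent-term ratio: r(k) = (1/3) * (k+4/5) (k+4) / [(k+2) (k+1)] - rational in k, leading ratio (1/3); with t_0 = 4/11, classification follows.


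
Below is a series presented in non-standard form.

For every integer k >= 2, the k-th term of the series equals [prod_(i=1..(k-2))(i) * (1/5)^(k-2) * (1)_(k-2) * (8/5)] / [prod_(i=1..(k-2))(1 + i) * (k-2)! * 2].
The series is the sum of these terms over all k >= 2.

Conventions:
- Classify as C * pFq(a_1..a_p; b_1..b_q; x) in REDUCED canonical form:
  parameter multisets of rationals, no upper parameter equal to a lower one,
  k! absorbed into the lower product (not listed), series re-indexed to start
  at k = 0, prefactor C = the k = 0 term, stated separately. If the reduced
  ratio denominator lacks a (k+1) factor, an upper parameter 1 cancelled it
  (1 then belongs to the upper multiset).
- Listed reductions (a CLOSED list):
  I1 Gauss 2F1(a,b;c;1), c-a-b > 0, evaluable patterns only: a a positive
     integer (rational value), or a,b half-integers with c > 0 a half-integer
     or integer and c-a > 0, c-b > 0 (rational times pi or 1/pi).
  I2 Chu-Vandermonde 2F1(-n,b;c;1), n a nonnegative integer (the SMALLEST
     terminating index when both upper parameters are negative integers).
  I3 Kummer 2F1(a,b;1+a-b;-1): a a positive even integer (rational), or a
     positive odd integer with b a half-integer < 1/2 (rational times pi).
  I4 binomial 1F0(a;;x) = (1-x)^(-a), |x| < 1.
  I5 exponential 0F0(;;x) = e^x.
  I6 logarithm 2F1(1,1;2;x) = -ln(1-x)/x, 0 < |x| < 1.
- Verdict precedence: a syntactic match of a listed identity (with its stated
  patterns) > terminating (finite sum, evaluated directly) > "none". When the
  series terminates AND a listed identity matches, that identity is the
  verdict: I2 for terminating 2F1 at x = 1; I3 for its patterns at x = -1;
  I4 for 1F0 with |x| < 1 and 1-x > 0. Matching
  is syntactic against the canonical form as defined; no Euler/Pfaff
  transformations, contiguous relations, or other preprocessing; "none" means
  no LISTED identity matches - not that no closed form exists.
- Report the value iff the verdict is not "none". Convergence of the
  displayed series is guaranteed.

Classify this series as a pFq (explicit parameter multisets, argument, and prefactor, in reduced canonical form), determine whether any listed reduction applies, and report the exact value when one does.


Classification (C = 4/5): 2F1 with upper {1, 1}, lower {2}, argument x = 1/5. Verdict: this is the I6 logarithm reduction (the logarithm: parameters (1,1;2), x = 1/5). Sum: (-4) * ln(4/5).

The tell: from the first term 4/5: the lower running product (C = 4/5, x = 1/5) is a rising factorial.
Adjacent-term ratio: r(k) = (1/5) * (k+1) (k+1) / [(k+2) (k+1)] - poly over poly, x = (1/5) from leading terms; C = 4/5 at k = 0.


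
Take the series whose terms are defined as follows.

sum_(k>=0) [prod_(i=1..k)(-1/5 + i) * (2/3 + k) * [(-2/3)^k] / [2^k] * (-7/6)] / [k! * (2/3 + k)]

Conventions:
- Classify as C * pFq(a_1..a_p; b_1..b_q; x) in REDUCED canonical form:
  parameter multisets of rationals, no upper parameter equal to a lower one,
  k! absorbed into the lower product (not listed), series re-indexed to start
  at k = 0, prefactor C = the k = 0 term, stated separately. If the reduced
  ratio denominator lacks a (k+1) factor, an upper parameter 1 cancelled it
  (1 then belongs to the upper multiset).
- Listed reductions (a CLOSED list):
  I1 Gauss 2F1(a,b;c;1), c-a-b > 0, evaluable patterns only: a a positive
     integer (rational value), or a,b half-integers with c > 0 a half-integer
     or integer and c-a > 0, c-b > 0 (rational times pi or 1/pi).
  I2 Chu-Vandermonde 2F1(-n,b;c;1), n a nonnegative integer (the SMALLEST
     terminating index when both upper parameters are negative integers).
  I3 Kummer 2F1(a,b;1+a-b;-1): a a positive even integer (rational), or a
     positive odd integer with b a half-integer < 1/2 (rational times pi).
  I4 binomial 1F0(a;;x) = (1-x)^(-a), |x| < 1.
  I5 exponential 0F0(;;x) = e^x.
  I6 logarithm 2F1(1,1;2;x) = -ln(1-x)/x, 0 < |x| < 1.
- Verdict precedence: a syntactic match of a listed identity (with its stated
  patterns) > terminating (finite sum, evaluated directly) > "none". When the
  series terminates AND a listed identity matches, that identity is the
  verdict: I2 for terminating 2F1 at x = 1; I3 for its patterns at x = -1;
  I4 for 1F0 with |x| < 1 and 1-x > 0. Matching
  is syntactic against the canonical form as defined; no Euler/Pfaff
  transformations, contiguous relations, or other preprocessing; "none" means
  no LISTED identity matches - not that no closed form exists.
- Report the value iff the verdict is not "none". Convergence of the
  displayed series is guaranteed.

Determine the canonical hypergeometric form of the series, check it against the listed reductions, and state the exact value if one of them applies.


Canonical form: C = -7/6 times 1F0 with upper {4/5}, lower {-}, x = -1/3. Verdict (x = -1/3): binomial (I4) applies (the 1F0 binomial series: exponent -4/5, x = -1/3). Hence: (-7/6) * (4/3)^(-4/5).

The tell: from the first term -7/6: the running product (C = -7/6, x = -1/3) telescopes to a rising factorial.
Term ratio: r(k) = (-1/3) * (k+4/5) / [(k+1)] - rational; roots negated = parameters, x = (-1/3), C = -7/6.


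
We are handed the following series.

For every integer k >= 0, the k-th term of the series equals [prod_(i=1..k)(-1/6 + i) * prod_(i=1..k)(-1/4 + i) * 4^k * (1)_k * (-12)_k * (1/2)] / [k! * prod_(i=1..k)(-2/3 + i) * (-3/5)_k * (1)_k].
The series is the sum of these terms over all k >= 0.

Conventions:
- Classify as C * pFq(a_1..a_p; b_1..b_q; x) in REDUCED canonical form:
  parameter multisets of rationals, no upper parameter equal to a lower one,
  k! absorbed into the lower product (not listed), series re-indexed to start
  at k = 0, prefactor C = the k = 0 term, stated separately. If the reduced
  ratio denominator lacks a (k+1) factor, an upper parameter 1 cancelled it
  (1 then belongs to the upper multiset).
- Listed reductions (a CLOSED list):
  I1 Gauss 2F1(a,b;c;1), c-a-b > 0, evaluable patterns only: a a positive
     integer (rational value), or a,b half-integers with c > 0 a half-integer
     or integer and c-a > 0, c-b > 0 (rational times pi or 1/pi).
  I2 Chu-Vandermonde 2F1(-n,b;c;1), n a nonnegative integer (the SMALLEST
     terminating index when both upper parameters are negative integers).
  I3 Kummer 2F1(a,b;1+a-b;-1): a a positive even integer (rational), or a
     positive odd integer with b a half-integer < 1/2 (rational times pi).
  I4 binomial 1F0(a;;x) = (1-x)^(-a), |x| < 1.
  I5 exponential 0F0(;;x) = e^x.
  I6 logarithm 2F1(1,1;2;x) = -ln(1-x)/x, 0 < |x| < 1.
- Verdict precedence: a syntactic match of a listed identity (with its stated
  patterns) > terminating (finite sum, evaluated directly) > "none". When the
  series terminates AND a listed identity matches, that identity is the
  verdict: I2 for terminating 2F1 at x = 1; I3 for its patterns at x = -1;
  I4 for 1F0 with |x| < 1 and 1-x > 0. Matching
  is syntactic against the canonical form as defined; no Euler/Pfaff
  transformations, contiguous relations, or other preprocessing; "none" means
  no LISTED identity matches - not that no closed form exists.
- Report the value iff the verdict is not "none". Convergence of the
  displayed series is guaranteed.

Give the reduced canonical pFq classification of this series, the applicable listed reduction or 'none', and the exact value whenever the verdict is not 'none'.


Classification (C = 1/2): 3F2 with upper {-12, 3/4, 5/6}, lower {-3/5, 1/3}, argument x = 4. Verdict: terminating - the sum ends at index 12 because -12 is a negative integer; exact evaluation follows. Sum: -171569877989490225033339/561919161270272.

Structural cue: from the first term 1/2: the running product (prefactor 1/2) telescopes to a rising factorial.
Ratio: r(k) = 4 * (k-12) (k+3/4) (k+5/6) / [(k-3/5) (k+1/3) (k+1)] ; factor over Q: parameters, x = 4, and C = 1/2.


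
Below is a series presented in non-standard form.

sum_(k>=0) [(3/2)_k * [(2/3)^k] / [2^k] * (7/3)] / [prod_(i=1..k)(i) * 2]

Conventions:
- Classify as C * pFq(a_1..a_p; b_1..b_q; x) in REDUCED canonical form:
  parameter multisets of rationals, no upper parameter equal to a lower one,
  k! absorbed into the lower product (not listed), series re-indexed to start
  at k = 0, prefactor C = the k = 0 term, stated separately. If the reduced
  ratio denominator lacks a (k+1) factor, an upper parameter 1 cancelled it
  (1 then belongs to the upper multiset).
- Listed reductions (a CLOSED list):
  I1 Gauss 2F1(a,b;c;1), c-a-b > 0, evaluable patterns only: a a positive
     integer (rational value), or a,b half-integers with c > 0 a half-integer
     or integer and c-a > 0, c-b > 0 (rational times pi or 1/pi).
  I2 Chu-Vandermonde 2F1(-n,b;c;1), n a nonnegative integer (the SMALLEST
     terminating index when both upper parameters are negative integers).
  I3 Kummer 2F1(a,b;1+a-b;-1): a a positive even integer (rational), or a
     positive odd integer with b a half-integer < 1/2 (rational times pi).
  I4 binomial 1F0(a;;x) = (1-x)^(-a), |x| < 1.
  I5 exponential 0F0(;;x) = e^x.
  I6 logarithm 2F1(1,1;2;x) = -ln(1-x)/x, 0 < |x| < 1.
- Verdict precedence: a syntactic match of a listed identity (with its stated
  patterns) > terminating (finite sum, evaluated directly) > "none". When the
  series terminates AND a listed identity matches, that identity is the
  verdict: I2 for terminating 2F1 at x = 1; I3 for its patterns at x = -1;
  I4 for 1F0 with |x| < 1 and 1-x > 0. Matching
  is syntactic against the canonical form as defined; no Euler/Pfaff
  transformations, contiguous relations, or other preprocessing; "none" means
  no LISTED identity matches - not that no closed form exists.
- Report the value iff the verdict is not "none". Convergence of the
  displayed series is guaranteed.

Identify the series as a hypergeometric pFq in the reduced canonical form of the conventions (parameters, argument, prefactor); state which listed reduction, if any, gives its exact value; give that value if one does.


The series (x = 1/3) is 1F0: upper {3/2}, lower {-}, prefactor 7/6. Verdict: the I4 binomial reduction applies (the 1F0 binomial series: exponent -3/2, x = 1/3). Exact value: (7/6) * (2/3)^(-3/2).

First insight: from the first term 7/6: the constant factors (prefactor 7/6) combine into one prefactor.
Adjacent-term ratio: r(k) = (1/3) * (k+3/2) / [(k+1)] ; factor over Q: parameters, x = (1/3), and C = 7/6.


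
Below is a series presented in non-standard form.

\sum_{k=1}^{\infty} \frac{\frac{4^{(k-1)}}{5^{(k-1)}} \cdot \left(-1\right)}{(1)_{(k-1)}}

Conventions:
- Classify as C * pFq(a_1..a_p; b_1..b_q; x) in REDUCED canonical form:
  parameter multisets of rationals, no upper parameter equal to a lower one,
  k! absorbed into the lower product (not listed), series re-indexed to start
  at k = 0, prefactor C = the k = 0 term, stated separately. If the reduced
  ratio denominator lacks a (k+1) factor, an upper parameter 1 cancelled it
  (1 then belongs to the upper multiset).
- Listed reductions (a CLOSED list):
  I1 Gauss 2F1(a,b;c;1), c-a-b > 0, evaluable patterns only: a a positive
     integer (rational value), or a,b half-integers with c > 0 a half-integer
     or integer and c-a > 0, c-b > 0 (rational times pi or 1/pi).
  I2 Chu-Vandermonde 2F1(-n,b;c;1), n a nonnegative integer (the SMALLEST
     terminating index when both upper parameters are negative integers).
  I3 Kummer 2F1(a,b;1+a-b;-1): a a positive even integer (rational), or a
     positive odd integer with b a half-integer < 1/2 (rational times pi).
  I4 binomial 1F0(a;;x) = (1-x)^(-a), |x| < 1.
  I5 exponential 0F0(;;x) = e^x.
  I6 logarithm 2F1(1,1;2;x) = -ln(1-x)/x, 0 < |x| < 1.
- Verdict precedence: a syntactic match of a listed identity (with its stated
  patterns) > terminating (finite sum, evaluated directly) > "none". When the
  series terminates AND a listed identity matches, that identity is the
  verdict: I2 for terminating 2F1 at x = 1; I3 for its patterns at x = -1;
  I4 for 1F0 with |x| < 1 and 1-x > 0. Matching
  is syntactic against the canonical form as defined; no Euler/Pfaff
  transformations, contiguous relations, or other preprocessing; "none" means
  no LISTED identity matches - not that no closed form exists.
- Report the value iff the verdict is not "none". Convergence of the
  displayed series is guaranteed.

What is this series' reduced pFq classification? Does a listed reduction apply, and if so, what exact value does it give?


First insight: from the first term -1: (1)_k (C = -1) is k! itself.
Term ratio: r(k) = \frac{4}{5} * 1 / [(k+1)] ; factor over Q: parameters, x = \frac{4}{5}, and C = -1.

The series (x = \frac{4}{5}) is 0F0: upper {-}, lower {-}, prefactor -1. Verdict at x = \frac{4}{5}: exponential (I5) matches (the 0F0 exponential series at x = \frac{4}{5}). Hence: \left(-1\right) \cdot e^{\frac{4}{5}}.


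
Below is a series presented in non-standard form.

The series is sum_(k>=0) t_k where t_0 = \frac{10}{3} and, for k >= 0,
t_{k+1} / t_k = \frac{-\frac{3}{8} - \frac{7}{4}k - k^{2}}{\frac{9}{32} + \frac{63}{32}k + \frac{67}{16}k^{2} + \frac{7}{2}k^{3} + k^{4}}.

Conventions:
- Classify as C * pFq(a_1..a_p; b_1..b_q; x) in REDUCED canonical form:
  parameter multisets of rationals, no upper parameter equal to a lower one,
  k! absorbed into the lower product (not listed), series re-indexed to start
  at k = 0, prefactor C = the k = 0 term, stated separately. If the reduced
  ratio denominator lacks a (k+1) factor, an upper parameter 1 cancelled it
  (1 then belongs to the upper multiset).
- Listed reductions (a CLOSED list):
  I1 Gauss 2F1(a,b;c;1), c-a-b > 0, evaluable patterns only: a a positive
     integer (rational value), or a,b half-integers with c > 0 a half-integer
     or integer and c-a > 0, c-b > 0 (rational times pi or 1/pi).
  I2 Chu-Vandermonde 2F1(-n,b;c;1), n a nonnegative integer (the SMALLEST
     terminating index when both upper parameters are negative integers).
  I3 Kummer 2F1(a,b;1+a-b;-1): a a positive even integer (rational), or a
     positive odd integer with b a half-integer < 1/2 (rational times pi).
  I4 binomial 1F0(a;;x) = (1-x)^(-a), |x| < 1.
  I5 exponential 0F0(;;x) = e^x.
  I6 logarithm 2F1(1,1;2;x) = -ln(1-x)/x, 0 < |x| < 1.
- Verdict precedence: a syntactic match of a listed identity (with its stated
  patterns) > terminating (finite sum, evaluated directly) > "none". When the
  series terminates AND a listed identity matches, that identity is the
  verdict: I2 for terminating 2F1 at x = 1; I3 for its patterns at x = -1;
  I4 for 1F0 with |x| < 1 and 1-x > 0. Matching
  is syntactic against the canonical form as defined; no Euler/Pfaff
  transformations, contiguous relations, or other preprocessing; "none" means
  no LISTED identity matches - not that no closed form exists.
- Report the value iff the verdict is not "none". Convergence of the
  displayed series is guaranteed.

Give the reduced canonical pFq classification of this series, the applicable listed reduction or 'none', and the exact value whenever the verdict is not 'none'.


Structural cue: with t_0 = \frac{10}{3}, cancel k + 3/2 from the displayed ratio first; then C = 10/3, x = -1.
Ratio: r(k) = -1 * 1 / [(k+\frac{3}{4}) (k+1)] - rational in k. x = -1; t_0 = \frac{10}{3}; negate the roots.

With C = \frac{10}{3}: the canonical form is 0F1(-; \frac{3}{4}; -1). Verdict: none. A 0F1 with upper {-} fits none of I1-I6 at x = -1; the sum runs forever.
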